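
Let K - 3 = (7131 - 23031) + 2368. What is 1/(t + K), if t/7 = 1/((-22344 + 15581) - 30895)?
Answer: -37658/509475089 ≈ -7.3915e-5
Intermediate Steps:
K = -13529 (K = 3 + ((7131 - 23031) + 2368) = 3 + (-15900 + 2368) = 3 - 13532 = -13529)
t = -7/37658 (t = 7/((-22344 + 15581) - 30895) = 7/(-6763 - 30895) = 7/(-37658) = 7*(-1/37658) = -7/37658 ≈ -0.00018588)
1/(t + K) = 1/(-7/37658 - 13529) = 1/(-509475089/37658) = -37658/509475089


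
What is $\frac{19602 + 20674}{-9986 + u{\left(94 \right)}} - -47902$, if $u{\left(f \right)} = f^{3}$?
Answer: $\frac{19654162836}{410299} \approx 47902.0$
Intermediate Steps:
$\frac{19602 + 20674}{-9986 + u{\left(94 \right)}} - -47902 = \frac{19602 + 20674}{-9986 + 94^{3}} - -47902 = \frac{40276}{-9986 + 830584} + 47902 = \frac{40276}{820598} + 47902 = 40276 \cdot \frac{1}{820598} + 47902 = \frac{20138}{410299} + 47902 = \frac{19654162836}{410299}$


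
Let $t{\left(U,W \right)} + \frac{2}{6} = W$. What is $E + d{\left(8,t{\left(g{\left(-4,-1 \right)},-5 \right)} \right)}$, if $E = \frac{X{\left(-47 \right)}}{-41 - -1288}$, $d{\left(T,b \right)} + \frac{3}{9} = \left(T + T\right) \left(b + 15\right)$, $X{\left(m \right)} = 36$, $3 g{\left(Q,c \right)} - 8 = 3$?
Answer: $\frac{577469}{3741} \approx 154.36$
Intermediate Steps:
$g{\left(Q,c \right)} = \frac{11}{3}$ ($g{\left(Q,c \right)} = \frac{8}{3} + \frac{1}{3} \cdot 3 = \frac{8}{3} + 1 = \frac{11}{3}$)
$t{\left(U,W \right)} = - \frac{1}{3} + W$
$d{\left(T,b \right)} = - \frac{1}{3} + 2 T \left(15 + b\right)$ ($d{\left(T,b \right)} = - \frac{1}{3} + \left(T + T\right) \left(b + 15\right) = - \frac{1}{3} + 2 T \left(15 + b\right)$)
$E = \frac{36}{1247}$ ($E = \frac{36}{-41 - -1288} = \frac{36}{-41 + 1288} = \frac{36}{1247} \approx 0.028869$)
$E + d{\left(8,t{\left(g{\left(-4,-1 \right)},-5 \right)} \right)} = \frac{36}{1247} + \left(- \frac{1}{3} + 30 \cdot 8 + 2 \cdot 8 \left(- \frac{1}{3} - 5\right)\right) = \frac{36}{1247} + \left(- \frac{1}{3} + 240 + 2 \cdot 8 \left(- \frac{16}{3}\right)\right) = \frac{36}{1247} - - \frac{463}{3} = \frac{36}{1247} + \frac{463}{3} = \frac{577469}{3741}$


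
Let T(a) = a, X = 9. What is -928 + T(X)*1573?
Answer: 13229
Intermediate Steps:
-928 + T(X)*1573 = -928 + 9*1573 = -928 + 14157 = 13229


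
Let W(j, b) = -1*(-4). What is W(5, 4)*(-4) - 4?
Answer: -20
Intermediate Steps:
W(j, b) = 4
W(5, 4)*(-4) - 4 = 4*(-4) - 4 = -16 - 4 = -20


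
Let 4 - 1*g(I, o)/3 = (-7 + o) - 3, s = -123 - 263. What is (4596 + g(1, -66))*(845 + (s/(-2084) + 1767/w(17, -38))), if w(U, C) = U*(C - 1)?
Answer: 36087200130/8857 ≈ 4.0744e+6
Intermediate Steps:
s = -386
g(I, o) = 42 - 3*o (g(I, o) = 12 - 3*((-7 + o) - 3) = 12 - 3*(-10 + o) = 12 + (30 - 3*o) = 42 - 3*o)
w(U, C) = U*(-1 + C)
(4596 + g(1, -66))*(845 + (s/(-2084) + 1767/w(17, -38))) = (4596 + (42 - 3*(-66)))*(845 + (-386/(-2084) + 1767/((17*(-1 - 38))))) = (4596 + (42 + 198))*(845 + (-386*(-1/2084) + 1767/((17*(-39))))) = (4596 + 240)*(845 + (193/1042 + 1767/(-663))) = 4836*(845 + (193/1042 + 1767*(-1/663))) = 4836*(845 + (193/1042 - 589/221)) = 4836*(845 - 571085/230282) = 4836*(194017205/230282) = 36087200130/8857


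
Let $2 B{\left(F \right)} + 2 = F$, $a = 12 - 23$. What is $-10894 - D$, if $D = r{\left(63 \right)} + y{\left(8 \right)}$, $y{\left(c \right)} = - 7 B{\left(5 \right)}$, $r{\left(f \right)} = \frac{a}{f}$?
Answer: $- \frac{1371299}{126} \approx -10883.0$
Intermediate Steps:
$a = -11$
$B{\left(F \right)} = -1 + \frac{F}{2}$
$r{\left(f \right)} = - \frac{11}{f}$
$y{\left(c \right)} = - \frac{21}{2}$ ($y{\left(c \right)} = - 7 \left(-1 + \frac{1}{2} \cdot 5\right) = - 7 \left(-1 + \frac{5}{2}\right) = \left(-7\right) \frac{3}{2} = - \frac{21}{2}$)
$D = - \frac{1345}{126}$ ($D = - \frac{11}{63} - \frac{21}{2} = - \frac{1345}{126} \approx -10.675$)
$-10894 - D = -10894 - - \frac{1345}{126} = -10894 + \frac{1345}{126} = - \frac{1371299}{126}$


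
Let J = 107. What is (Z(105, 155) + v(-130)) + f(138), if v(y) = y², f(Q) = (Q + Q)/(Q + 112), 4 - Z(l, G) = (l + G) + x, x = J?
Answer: 2067263/125 ≈ 16538.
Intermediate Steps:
x = 107
Z(l, G) = -103 - G - l (Z(l, G) = 4 - ((l + G) + 107) = 4 - ((G + l) + 107) = 4 - (107 + G + l) = 4 + (-107 - G - l) = -103 - G - l)
f(Q) = 2*Q/(112 + Q) (f(Q) = (2*Q)/(112 + Q) = 2*Q/(112 + Q))
(Z(105, 155) + v(-130)) + f(138) = ((-103 - 1*155 - 1*105) + (-130)²) + 2*138/(112 + 138) = ((-103 - 155 - 105) + 16900) + 2*138/250 = (-363 + 16900) + 2*138*(1/250) = 16537 + 138/125 = 2067263/125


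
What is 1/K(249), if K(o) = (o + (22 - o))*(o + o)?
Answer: 1/10956 ≈ 9.1274e-5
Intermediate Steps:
K(o) = 44*o (K(o) = 22*(2*o) = 44*o)
1/K(249) = 1/(44*249) = 1/10956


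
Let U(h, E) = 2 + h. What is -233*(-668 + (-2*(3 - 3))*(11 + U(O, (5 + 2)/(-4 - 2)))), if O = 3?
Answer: 155644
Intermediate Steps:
-233*(-668 + (-2*(3 - 3))*(11 + U(O, (5 + 2)/(-4 - 2)))) = -233*(-668 + (-2*(3 - 3))*(11 + (2 + 3))) = -233*(-668 + (-2*0)*(11 + 5)) = -233*(-668 + 0*16) = -233*(-668 + 0) = -233*(-668) = 155644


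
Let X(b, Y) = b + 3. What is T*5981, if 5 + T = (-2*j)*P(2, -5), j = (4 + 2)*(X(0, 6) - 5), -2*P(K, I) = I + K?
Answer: 185411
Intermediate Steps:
P(K, I) = -I/2 - K/2 (P(K, I) = -(I + K)/2 = -I/2 - K/2)
X(b, Y) = 3 + b
j = -12 (j = (4 + 2)*((3 + 0) - 5) = 6*(3 - 5) = 6*(-2) = -12)
T = 31 (T = -5 + (-2*(-12))*(-1/2*(-5) - 1/2*2) = -5 + 24*(5/2 - 1) = -5 + 24*(3/2) = -5 + 36 = 31)
T*5981 = 31*5981 = 185411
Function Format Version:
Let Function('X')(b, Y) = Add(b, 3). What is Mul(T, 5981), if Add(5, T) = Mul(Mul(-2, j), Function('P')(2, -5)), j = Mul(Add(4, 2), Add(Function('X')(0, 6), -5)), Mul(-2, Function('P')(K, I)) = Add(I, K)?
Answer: 185411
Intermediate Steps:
Function('P')(K, I) = Add(Mul(Rational(-1, 2), I), Mul(Rational(-1, 2), K)) (Function('P')(K, I) = Mul(Rational(-1, 2), Add(I, K)) = Add(Mul(Rational(-1, 2), I), Mul(Rational(-1, 2), K)))
Function('X')(b, Y) = Add(3, b)
j = -12 (j = Mul(Add(4, 2), Add(Add(3, 0), -5)) = Mul(6, Add(3, -5)) = Mul(6, -2) = -12)
T = 31 (T = Add(-5, Mul(Mul(-2, -12), Add(Mul(Rational(-1, 2), -5), Mul(Rational(-1, 2), 2)))) = Add(-5, Mul(24, Add(Rational(5, 2), -1))) = Add(-5, Mul(24, Rational(3, 2))) = Add(-5, 36) = 31)
Mul(T, 5981) = Mul(31, 5981) = 185411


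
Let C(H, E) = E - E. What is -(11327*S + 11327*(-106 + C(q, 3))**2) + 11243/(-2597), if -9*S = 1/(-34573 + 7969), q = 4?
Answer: -79138541886465391/621815292 ≈ -1.2727e+8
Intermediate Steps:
C(H, E) = 0
S = 1/239436 (S = -1/(9*(-34573 + 7969)) = -1/9/(-26604) = -1/9*(-1/26604) = 1/239436 ≈ 4.1765e-6)
-(11327*S + 11327*(-106 + C(q, 3))**2) + 11243/(-2597) = -(11327/239436 + 11327*(-106 + 0)**2) + 11243/(-2597) = -11327/(1/((-106)**2 + 1/239436)) + 11243*(-1/2597) = -11327/(1/(11236 + 1/239436)) - 11243/2597 = -11327/(1/(2690302897/239436)) - 11243/2597 = -11327/239436/2690302897 - 11243/2597 = -11327*2690302897/239436 - 11243/2597 = -30473060914319/239436 - 11243/2597 = -79138541886465391/621815292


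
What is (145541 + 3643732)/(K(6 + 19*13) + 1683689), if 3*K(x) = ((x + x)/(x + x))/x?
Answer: 2876058207/1277919952 ≈ 2.2506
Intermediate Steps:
K(x) = 1/(3*x) (K(x) = (((x + x)/(x + x))/x)/3 = (((2*x)/((2*x)))/x)/3 = (((2*x)*(1/(2*x)))/x)/3 = (1/x)/3 = 1/(3*x))
(145541 + 3643732)/(K(6 + 19*13) + 1683689) = (145541 + 3643732)/(1/(3*(6 + 19*13)) + 1683689) = 3789273/(1/(3*(6 + 247)) + 1683689) = 3789273/((⅓)/253 + 1683689) = 3789273/((⅓)*(1/253) + 1683689) = 3789273/(1/759 + 1683689) = 3789273/(1277919952/759) = 3789273*(759/1277919952) = 2876058207/1277919952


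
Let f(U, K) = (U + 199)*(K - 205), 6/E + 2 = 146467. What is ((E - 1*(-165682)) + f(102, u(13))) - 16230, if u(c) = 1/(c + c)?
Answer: 334192559351/3808090 ≈ 87759.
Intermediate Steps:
u(c) = 1/(2*c)
E = 6/146465 (E = 6/(-2 + 146467) = 6/146465 ≈ 4.0965e-5)
f(U, K) = (-205 + K)*(199 + U) (f(U, K) = (199 + U)*(-205 + K) = (-205 + K)*(199 + U))
((E - 1*(-165682)) + f(102, u(13))) - 16230 = ((6/146465 - 1*(-165682)) + (-40795 - 205*102 + 199*((½)/13) + ((½)/13)*102)) - 16230 = ((6/146465 + 165682) + (-40795 - 20910 + 199*((½)*(1/13)) + ((½)*(1/13))*102)) - 16230 = (24266614136/146465 + (-40795 - 20910 + 199*(1/26) + (1/26)*102)) - 16230 = (24266614136/146465 + (-40795 - 20910 + 199/26 + 51/13)) - 16230 = (24266614136/146465 - 1604029/26) - 16230 = 395997860051/3808090 - 16230 = 334192559351/3808090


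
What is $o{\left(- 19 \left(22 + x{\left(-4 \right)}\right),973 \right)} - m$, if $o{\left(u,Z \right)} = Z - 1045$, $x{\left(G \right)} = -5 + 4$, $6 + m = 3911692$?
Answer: $-3911758$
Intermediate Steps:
$m = 3911686$ ($m = -6 + 3911692 = 3911686$)
$x{\left(G \right)} = -1$
$o{\left(u,Z \right)} = -1045 + Z$
$o{\left(- 19 \left(22 + x{\left(-4 \right)}\right),973 \right)} - m = \left(-1045 + 973\right) - 3911686 = -72 - 3911686 = -3911758$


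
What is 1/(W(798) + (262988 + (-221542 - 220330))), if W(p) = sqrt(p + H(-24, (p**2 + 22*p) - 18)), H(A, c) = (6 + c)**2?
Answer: 29814/66028636741 + sqrt(428171305902)/396171820446 ≈ 2.1032e-6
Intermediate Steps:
W(p) = sqrt(p + (-12 + p**2 + 22*p)**2) (W(p) = sqrt(p + (6 + ((p**2 + 22*p) - 18))**2) = sqrt(p + (6 + (-18 + p**2 + 22*p))**2) = sqrt(p + (-12 + p**2 + 22*p)**2))
1/(W(798) + (262988 + (-221542 - 220330))) = 1/(sqrt(798 + (-12 + 798**2 + 22*798)**2) + (262988 + (-221542 - 220330))) = 1/(sqrt(798 + (-12 + 636804 + 17556)**2) + (262988 - 441872)) = 1/(sqrt(798 + 654348**2) - 178884) = 1/(sqrt(798 + 428171305104) - 178884) = 1/(sqrt(428171305902) - 178884) = 1/(-178884 + sqrt(428171305902))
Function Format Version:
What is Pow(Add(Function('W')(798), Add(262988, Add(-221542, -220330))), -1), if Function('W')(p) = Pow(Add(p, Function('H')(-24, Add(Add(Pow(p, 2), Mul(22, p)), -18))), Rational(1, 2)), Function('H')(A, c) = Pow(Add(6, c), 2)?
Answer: Add(Rational(29814, 66028636741), Mul(Rational(1, 396171820446), Pow(428171305902, Rational(1, 2)))) ≈ 2.1032e-6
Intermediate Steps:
Function('W')(p) = Pow(Add(p, Pow(Add(-12, Pow(p, 2), Mul(22, p)), 2)), Rational(1, 2)) (Function('W')(p) = Pow(Add(p, Pow(Add(6, Add(Add(Pow(p, 2), Mul(22, p)), -18)), 2)), Rational(1, 2)) = Pow(Add(p, Pow(Add(6, Add(-18, Pow(p, 2), Mul(22, p))), 2)), Rational(1, 2)) = Pow(Add(p, Pow(Add(-12, Pow(p, 2), Mul(22, p)), 2)), Rational(1, 2)))
Pow(Add(Function('W')(798), Add(262988, Add(-221542, -220330))), -1) = Pow(Add(Pow(Add(798, Pow(Add(-12, Pow(798, 2), Mul(22, 798)), 2)), Rational(1, 2)), Add(262988, Add(-221542, -220330))), -1) = Pow(Add(Pow(Add(798, Pow(Add(-12, 636804, 17556), 2)), Rational(1, 2)), Add(262988, -441872)), -1) = Pow(Add(Pow(Add(798, Pow(654348, 2)), Rational(1, 2)), -178884), -1) = Pow(Add(Pow(Add(798, 428171305104), Rational(1, 2)), -178884), -1) = Pow(Add(Pow(428171305902, Rational(1, 2)), -178884), -1) = Pow(Add(-178884, Pow(428171305902, Rational(1, 2))), -1)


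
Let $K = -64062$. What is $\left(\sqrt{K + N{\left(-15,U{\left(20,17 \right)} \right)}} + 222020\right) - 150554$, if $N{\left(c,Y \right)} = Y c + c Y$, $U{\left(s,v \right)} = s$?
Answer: $71466 + i \sqrt{64662} \approx 71466.0 + 254.29 i$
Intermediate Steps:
$N{\left(c,Y \right)} = 2 Y c$ ($N{\left(c,Y \right)} = Y c + Y c = 2 Y c$)
$\left(\sqrt{K + N{\left(-15,U{\left(20,17 \right)} \right)}} + 222020\right) - 150554 = \left(\sqrt{-64062 + 2 \cdot 20 \left(-15\right)} + 222020\right) - 150554 = \left(\sqrt{-64062 - 600} + 222020\right) - 150554 = \left(\sqrt{-64662} + 222020\right) - 150554 = \left(i \sqrt{64662} + 222020\right) - 150554 = \left(222020 + i \sqrt{64662}\right) - 150554 = 71466 + i \sqrt{64662}$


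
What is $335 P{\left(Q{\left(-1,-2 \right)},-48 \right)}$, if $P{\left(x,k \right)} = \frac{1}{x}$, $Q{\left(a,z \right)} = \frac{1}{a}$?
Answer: $-335$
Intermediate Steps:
$335 P{\left(Q{\left(-1,-2 \right)},-48 \right)} = \frac{335}{\frac{1}{-1}} = \frac{335}{-1} = 335 \left(-1\right) = -335$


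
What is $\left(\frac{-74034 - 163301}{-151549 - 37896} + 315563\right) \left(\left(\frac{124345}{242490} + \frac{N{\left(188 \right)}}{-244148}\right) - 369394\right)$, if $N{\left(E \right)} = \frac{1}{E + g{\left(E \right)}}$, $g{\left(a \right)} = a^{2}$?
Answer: $- \frac{154847994553415383525769942617}{1328399032788968616} \approx -1.1657 \cdot 10^{11}$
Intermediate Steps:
$N{\left(E \right)} = \frac{1}{E + E^{2}}$
$\left(\frac{-74034 - 163301}{-151549 - 37896} + 315563\right) \left(\left(\frac{124345}{242490} + \frac{N{\left(188 \right)}}{-244148}\right) - 369394\right) = \left(\frac{-74034 - 163301}{-151549 - 37896} + 315563\right) \left(\left(\frac{124345}{242490} + \frac{\frac{1}{188} \frac{1}{1 + 188}}{-244148}\right) - 369394\right) = \left(- \frac{237335}{-189445} + 315563\right) \left(\left(124345 \cdot \frac{1}{242490} + \frac{1}{188 \cdot 189} \left(- \frac{1}{244148}\right)\right) - 369394\right) = \left(\left(-237335\right) \left(- \frac{1}{189445}\right) + 315563\right) \left(\left(\frac{24869}{48498} + \frac{1}{188} \cdot \frac{1}{189} \left(- \frac{1}{244148}\right)\right) - 369394\right) = \left(\frac{47467}{37889} + 315563\right) \left(\left(\frac{24869}{48498} + \frac{1}{35532} \left(- \frac{1}{244148}\right)\right) - 369394\right) = \frac{11956413974 \left(\left(\frac{24869}{48498} - \frac{1}{8675066736}\right) - 369394\right)}{37889} = \frac{11956413974 \left(\frac{35956705768181}{70120564427088} - 369394\right)}{37889} = \frac{11956413974}{37889} \left(- \frac{25902079819273976491}{70120564427088}\right) = - \frac{154847994553415383525769942617}{1328399032788968616}$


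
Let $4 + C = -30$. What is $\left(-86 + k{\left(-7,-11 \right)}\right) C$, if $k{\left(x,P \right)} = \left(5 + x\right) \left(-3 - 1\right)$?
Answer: $2652$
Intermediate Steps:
$k{\left(x,P \right)} = -20 - 4 x$ ($k{\left(x,P \right)} = \left(5 + x\right) \left(-4\right) = -20 - 4 x$)
$C = -34$ ($C = -4 - 30 = -34$)
$\left(-86 + k{\left(-7,-11 \right)}\right) C = \left(-86 - -8\right) \left(-34\right) = \left(-86 + \left(-20 + 28\right)\right) \left(-34\right) = \left(-86 + 8\right) \left(-34\right) = \left(-78\right) \left(-34\right) = 2652$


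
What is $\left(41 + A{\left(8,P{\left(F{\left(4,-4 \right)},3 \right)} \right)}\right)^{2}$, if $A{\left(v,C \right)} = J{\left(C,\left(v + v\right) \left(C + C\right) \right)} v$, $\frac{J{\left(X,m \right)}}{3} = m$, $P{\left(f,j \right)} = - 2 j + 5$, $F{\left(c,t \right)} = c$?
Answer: $528529$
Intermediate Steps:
$P{\left(f,j \right)} = 5 - 2 j$
$J{\left(X,m \right)} = 3 m$
$A{\left(v,C \right)} = 12 C v^{2}$ ($A{\left(v,C \right)} = 3 \left(v + v\right) \left(C + C\right) v = 3 \cdot 2 v 2 C v = 3 \cdot 4 C v v = 12 C v v = 12 C v^{2}$)
$\left(41 + A{\left(8,P{\left(F{\left(4,-4 \right)},3 \right)} \right)}\right)^{2} = \left(41 + 12 \left(5 - 6\right) 8^{2}\right)^{2} = \left(41 + 12 \left(5 - 6\right) 64\right)^{2} = \left(41 + 12 \left(-1\right) 64\right)^{2} = \left(41 - 768\right)^{2} = \left(-727\right)^{2} = 528529$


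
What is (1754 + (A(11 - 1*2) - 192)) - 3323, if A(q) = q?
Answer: -1752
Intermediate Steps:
(1754 + (A(11 - 1*2) - 192)) - 3323 = (1754 + ((11 - 1*2) - 192)) - 3323 = (1754 + ((11 - 2) - 192)) - 3323 = (1754 + (9 - 192)) - 3323 = (1754 - 183) - 3323 = 1571 - 3323 = -1752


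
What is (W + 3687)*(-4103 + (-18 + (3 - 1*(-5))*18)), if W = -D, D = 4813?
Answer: 4478102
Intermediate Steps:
W = -4813 (W = -1*4813 = -4813)
(W + 3687)*(-4103 + (-18 + (3 - 1*(-5))*18)) = (-4813 + 3687)*(-4103 + (-18 + (3 - 1*(-5))*18)) = -1126*(-4103 + (-18 + (3 + 5)*18)) = -1126*(-4103 + (-18 + 8*18)) = -1126*(-4103 + (-18 + 144)) = -1126*(-4103 + 126) = -1126*(-3977) = 4478102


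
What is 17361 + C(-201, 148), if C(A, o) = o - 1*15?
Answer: 17494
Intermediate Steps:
C(A, o) = -15 + o (C(A, o) = o - 15 = -15 + o)
17361 + C(-201, 148) = 17361 + (-15 + 148) = 17361 + 133 = 17494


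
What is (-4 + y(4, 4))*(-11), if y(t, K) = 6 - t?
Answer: 22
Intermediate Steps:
(-4 + y(4, 4))*(-11) = (-4 + (6 - 1*4))*(-11) = (-4 + (6 - 4))*(-11) = (-4 + 2)*(-11) = -2*(-11) = 22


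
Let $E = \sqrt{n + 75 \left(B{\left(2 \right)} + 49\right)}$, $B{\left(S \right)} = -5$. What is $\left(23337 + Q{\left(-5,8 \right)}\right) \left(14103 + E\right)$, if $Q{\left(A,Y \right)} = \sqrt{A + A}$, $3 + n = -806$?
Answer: $\left(14103 + \sqrt{2491}\right) \left(23337 + i \sqrt{10}\right) \approx 3.3029 \cdot 10^{8} + 44755.0 i$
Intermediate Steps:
$n = -809$ ($n = -3 - 806 = -809$)
$Q{\left(A,Y \right)} = \sqrt{2} \sqrt{A}$ ($Q{\left(A,Y \right)} = \sqrt{2 A} = \sqrt{2} \sqrt{A}$)
$E = \sqrt{2491}$ ($E = \sqrt{-809 + 75 \left(-5 + 49\right)} = \sqrt{-809 + 75 \cdot 44} = \sqrt{-809 + 3300} = \sqrt{2491} \approx 49.91$)
$\left(23337 + Q{\left(-5,8 \right)}\right) \left(14103 + E\right) = \left(23337 + \sqrt{2} \sqrt{-5}\right) \left(14103 + \sqrt{2491}\right) = \left(23337 + \sqrt{2} i \sqrt{5}\right) \left(14103 + \sqrt{2491}\right) = \left(23337 + i \sqrt{10}\right) \left(14103 + \sqrt{2491}\right) = \left(14103 + \sqrt{2491}\right) \left(23337 + i \sqrt{10}\right)$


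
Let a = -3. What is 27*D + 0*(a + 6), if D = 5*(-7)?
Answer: -945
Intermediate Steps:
D = -35
27*D + 0*(a + 6) = 27*(-35) + 0*(-3 + 6) = -945 + 0*3 = -945 + 0 = -945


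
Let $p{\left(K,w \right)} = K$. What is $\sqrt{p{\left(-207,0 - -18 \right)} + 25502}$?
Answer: $\sqrt{25295} \approx 159.04$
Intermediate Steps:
$\sqrt{p{\left(-207,0 - -18 \right)} + 25502} = \sqrt{-207 + 25502} = \sqrt{25295}$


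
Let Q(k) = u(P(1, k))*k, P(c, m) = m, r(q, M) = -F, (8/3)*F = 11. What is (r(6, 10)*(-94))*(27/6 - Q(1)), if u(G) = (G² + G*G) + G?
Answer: 4653/8 ≈ 581.63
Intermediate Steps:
F = 33/8 (F = (3/8)*11 = 33/8 ≈ 4.1250)
r(q, M) = -33/8 (r(q, M) = -1*33/8 = -33/8)
u(G) = G + 2*G² (u(G) = (G² + G²) + G = 2*G² + G = G + 2*G²)
Q(k) = k²*(1 + 2*k) (Q(k) = (k*(1 + 2*k))*k = k²*(1 + 2*k))
(r(6, 10)*(-94))*(27/6 - Q(1)) = (-33/8*(-94))*(27/6 - 1²*(1 + 2*1)) = 1551*(27*(⅙) - (1 + 2))/4 = 1551*(9/2 - 3)/4 = (1551/4)*(3/2) = 4653/8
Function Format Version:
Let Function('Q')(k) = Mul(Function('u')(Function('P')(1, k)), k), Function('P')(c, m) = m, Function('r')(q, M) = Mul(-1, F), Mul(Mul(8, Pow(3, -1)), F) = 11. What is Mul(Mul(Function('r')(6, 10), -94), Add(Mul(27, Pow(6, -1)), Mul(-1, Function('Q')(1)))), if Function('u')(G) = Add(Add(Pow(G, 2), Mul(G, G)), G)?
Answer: Rational(4653, 8) ≈ 581.63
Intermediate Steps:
F = Rational(33, 8) (F = Mul(Rational(3, 8), 11) = Rational(33, 8) ≈ 4.1250)
Function('r')(q, M) = Rational(-33, 8) (Function('r')(q, M) = Mul(-1, Rational(33, 8)) = Rational(-33, 8))
Function('u')(G) = Add(G, Mul(2, Pow(G, 2))) (Function('u')(G) = Add(Add(Pow(G, 2), Pow(G, 2)), G) = Add(Mul(2, Pow(G, 2)), G) = Add(G, Mul(2, Pow(G, 2))))
Function('Q')(k) = Mul(Pow(k, 2), Add(1, Mul(2, k))) (Function('Q')(k) = Mul(Mul(k, Add(1, Mul(2, k))), k) = Mul(Pow(k, 2), Add(1, Mul(2, k))))
Mul(Mul(Function('r')(6, 10), -94), Add(Mul(27, Pow(6, -1)), Mul(-1, Function('Q')(1)))) = Mul(Mul(Rational(-33, 8), -94), Add(Mul(27, Pow(6, -1)), Mul(-1, Mul(Pow(1, 2), Add(1, Mul(2, 1)))))) = Mul(Rational(1551, 4), Add(Mul(27, Rational(1, 6)), Mul(-1, Mul(1, Add(1, 2))))) = Mul(Rational(1551, 4), Add(Rational(9, 2), Mul(-1, Mul(1, 3)))) = Mul(Rational(1551, 4), Add(Rational(9, 2), Mul(-1, 3))) = Mul(Rational(1551, 4), Add(Rational(9, 2), -3)) = Mul(Rational(1551, 4), Rational(3, 2)) = Rational(4653, 8)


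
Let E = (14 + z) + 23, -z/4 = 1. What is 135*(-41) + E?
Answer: -5502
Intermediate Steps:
z = -4 (z = -4*1 = -4)
E = 33 (E = (14 - 4) + 23 = 10 + 23 = 33)
135*(-41) + E = 135*(-41) + 33 = -5535 + 33 = -5502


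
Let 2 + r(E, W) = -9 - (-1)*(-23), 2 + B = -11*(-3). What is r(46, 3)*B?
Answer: -1054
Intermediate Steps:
B = 31 (B = -2 - 11*(-3) = -2 + 33 = 31)
r(E, W) = -34 (r(E, W) = -2 + (-9 - (-1)*(-23)) = -2 + (-9 - 1*23) = -2 + (-9 - 23) = -2 - 32 = -34)
r(46, 3)*B = -34*31 = -1054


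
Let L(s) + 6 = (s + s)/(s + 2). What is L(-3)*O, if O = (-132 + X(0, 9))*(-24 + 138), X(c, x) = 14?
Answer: 0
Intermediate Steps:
O = -13452 (O = (-132 + 14)*(-24 + 138) = -118*114 = -13452)
L(s) = -6 + 2*s/(2 + s) (L(s) = -6 + (s + s)/(s + 2) = -6 + (2*s)/(2 + s) = -6 + 2*s/(2 + s))
L(-3)*O = (4*(-3 - 1*(-3))/(2 - 3))*(-13452) = (4*(-3 + 3)/(-1))*(-13452) = (4*(-1)*0)*(-13452) = 0*(-13452) = 0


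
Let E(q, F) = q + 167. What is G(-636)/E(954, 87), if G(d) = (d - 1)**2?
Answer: 405769/1121 ≈ 361.97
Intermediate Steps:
G(d) = (-1 + d)**2
E(q, F) = 167 + q
G(-636)/E(954, 87) = (-1 - 636)**2/(167 + 954) = (-637)**2/1121 = 405769*(1/1121) = 405769/1121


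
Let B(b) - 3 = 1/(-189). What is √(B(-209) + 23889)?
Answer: √94827327/63 ≈ 154.57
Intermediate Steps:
B(b) = 566/189 (B(b) = 3 + 1/(-189) = 3 - 1/189 = 566/189)
√(B(-209) + 23889) = √(566/189 + 23889) = √(4515587/189) = √94827327/63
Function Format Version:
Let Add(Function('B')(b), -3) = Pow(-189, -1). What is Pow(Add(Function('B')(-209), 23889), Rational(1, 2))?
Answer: Mul(Rational(1, 63), Pow(94827327, Rational(1, 2))) ≈ 154.57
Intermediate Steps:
Function('B')(b) = Rational(566, 189) (Function('B')(b) = Add(3, Pow(-189, -1)) = Add(3, Rational(-1, 189)) = Rational(566, 189))
Pow(Add(Function('B')(-209), 23889), Rational(1, 2)) = Pow(Add(Rational(566, 189), 23889), Rational(1, 2)) = Pow(Rational(4515587, 189), Rational(1, 2)) = Mul(Rational(1, 63), Pow(94827327, Rational(1, 2)))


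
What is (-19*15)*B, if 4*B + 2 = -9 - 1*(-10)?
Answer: 285/4 ≈ 71.250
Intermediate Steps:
B = -1/4 (B = -1/2 + (-9 - 1*(-10))/4 = -1/2 + (-9 + 10)/4 = -1/2 + (1/4)*1 = -1/2 + 1/4 = -1/4 ≈ -0.25000)
(-19*15)*B = -19*15*(-1/4) = -285*(-1/4) = 285/4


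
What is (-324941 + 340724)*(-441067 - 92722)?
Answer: -8424791787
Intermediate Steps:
(-324941 + 340724)*(-441067 - 92722) = 15783*(-533789) = -8424791787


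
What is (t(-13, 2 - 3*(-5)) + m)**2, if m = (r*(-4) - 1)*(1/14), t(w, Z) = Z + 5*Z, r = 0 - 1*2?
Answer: 42025/4 ≈ 10506.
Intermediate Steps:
r = -2 (r = 0 - 2 = -2)
t(w, Z) = 6*Z
m = 1/2 (m = (-2*(-4) - 1)*(1/14) = (8 - 1)*(1*(1/14)) = 7*(1/14) = 1/2 ≈ 0.50000)
(t(-13, 2 - 3*(-5)) + m)**2 = (6*(2 - 3*(-5)) + 1/2)**2 = (6*(2 + 15) + 1/2)**2 = (6*17 + 1/2)**2 = (102 + 1/2)**2 = (205/2)**2 = 42025/4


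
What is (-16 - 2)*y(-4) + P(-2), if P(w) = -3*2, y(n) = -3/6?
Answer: 3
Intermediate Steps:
y(n) = -½ (y(n) = -3*⅙ = -½)
P(w) = -6
(-16 - 2)*y(-4) + P(-2) = (-16 - 2)*(-½) - 6 = -18*(-½) - 6 = 9 - 6 = 3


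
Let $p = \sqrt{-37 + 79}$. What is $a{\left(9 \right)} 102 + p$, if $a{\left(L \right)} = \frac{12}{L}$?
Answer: $136 + \sqrt{42} \approx 142.48$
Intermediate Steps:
$p = \sqrt{42} \approx 6.4807$
$a{\left(9 \right)} 102 + p = \frac{12}{9} \cdot 102 + \sqrt{42} = 12 \cdot \frac{1}{9} \cdot 102 + \sqrt{42} = \frac{4}{3} \cdot 102 + \sqrt{42} = 136 + \sqrt{42}$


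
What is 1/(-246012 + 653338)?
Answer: 1/407326 ≈ 2.4550e-6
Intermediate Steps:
1/(-246012 + 653338) = 1/407326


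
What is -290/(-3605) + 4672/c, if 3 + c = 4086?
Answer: 3605326/2943843 ≈ 1.2247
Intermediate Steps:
c = 4083 (c = -3 + 4086 = 4083)
-290/(-3605) + 4672/c = -290/(-3605) + 4672/4083 = -290*(-1/3605) + 4672*(1/4083) = 58/721 + 4672/4083 = 3605326/2943843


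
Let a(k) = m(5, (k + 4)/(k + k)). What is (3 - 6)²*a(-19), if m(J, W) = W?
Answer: 135/38 ≈ 3.5526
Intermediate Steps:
a(k) = (4 + k)/(2*k) (a(k) = (k + 4)/(k + k) = (4 + k)/((2*k)) = (4 + k)*(1/(2*k)) = (4 + k)/(2*k))
(3 - 6)²*a(-19) = (3 - 6)²*((½)*(4 - 19)/(-19)) = (-3)²*((½)*(-1/19)*(-15)) = 9*(15/38) = 135/38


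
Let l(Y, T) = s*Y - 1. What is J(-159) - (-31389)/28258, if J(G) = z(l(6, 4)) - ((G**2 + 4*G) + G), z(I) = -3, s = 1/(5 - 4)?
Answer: -691978773/28258 ≈ -24488.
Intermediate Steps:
s = 1 (s = 1/1 = 1)
l(Y, T) = -1 + Y (l(Y, T) = 1*Y - 1 = Y - 1 = -1 + Y)
J(G) = -3 - G**2 - 5*G (J(G) = -3 - ((G**2 + 4*G) + G) = -3 - (G**2 + 5*G) = -3 + (-G**2 - 5*G) = -3 - G**2 - 5*G)
J(-159) - (-31389)/28258 = (-3 - 1*(-159)**2 - 5*(-159)) - (-31389)/28258 = (-3 - 1*25281 + 795) - (-31389)/28258 = (-3 - 25281 + 795) - 1*(-31389/28258) = -24489 + 31389/28258 = -691978773/28258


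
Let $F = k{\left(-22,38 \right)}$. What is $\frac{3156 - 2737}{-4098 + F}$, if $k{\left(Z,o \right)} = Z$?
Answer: $- \frac{419}{4120} \approx -0.1017$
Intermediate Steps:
$F = -22$
$\frac{3156 - 2737}{-4098 + F} = \frac{3156 - 2737}{-4098 - 22} = \frac{419}{-4120} = 419 \left(- \frac{1}{4120}\right) = - \frac{419}{4120}$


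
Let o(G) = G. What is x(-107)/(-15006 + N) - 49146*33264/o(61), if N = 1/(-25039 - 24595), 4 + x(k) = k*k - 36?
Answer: -1217606280869738586/45433276105 ≈ -2.6800e+7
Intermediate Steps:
x(k) = -40 + k**2 (x(k) = -4 + (k*k - 36) = -4 + (k**2 - 36) = -4 + (-36 + k**2) = -40 + k**2)
N = -1/49634 (N = 1/(-49634) = -1/49634 ≈ -2.0147e-5)
x(-107)/(-15006 + N) - 49146*33264/o(61) = (-40 + (-107)**2)/(-15006 - 1/49634) - 49146/(61/33264) = (-40 + 11449)/(-744807805/49634) - 49146/(61*(1/33264)) = 11409*(-49634/744807805) - 49146/61/33264 = -566274306/744807805 - 49146*33264/61 = -566274306/744807805 - 1634792544/61 = -1217606280869738586/45433276105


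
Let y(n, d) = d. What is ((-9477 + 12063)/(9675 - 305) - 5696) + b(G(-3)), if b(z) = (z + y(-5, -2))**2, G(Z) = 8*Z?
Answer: -23517407/4685 ≈ -5019.7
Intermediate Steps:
b(z) = (-2 + z)**2 (b(z) = (z - 2)**2 = (-2 + z)**2)
((-9477 + 12063)/(9675 - 305) - 5696) + b(G(-3)) = ((-9477 + 12063)/(9675 - 305) - 5696) + (-2 + 8*(-3))**2 = (2586/9370 - 5696) + (-2 - 24)**2 = (2586*(1/9370) - 5696) + (-26)**2 = (1293/4685 - 5696) + 676 = -26684467/4685 + 676 = -23517407/4685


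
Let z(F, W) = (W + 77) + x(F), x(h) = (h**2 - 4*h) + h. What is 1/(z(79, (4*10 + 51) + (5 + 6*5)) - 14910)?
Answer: -1/8703 ≈ -0.00011490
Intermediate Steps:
x(h) = h**2 - 3*h
z(F, W) = 77 + W + F*(-3 + F) (z(F, W) = (W + 77) + F*(-3 + F) = (77 + W) + F*(-3 + F) = 77 + W + F*(-3 + F))
1/(z(79, (4*10 + 51) + (5 + 6*5)) - 14910) = 1/((77 + ((4*10 + 51) + (5 + 6*5)) + 79*(-3 + 79)) - 14910) = 1/((77 + ((40 + 51) + (5 + 30)) + 79*76) - 14910) = 1/((77 + (91 + 35) + 6004) - 14910) = 1/((77 + 126 + 6004) - 14910) = 1/(6207 - 14910) = 1/(-8703) = -1/8703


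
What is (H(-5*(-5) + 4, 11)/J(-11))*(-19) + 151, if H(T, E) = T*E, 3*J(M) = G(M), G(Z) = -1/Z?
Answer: -199862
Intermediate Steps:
J(M) = -1/(3*M) (J(M) = (-1/M)/3 = -1/(3*M))
H(T, E) = E*T
(H(-5*(-5) + 4, 11)/J(-11))*(-19) + 151 = ((11*(-5*(-5) + 4))/((-⅓/(-11))))*(-19) + 151 = ((11*(25 + 4))/((-⅓*(-1/11))))*(-19) + 151 = ((11*29)/(1/33))*(-19) + 151 = (319*33)*(-19) + 151 = 10527*(-19) + 151 = -200013 + 151 = -199862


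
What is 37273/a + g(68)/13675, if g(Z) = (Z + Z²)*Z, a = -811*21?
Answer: 4924134461/232898925 ≈ 21.143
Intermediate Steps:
a = -17031
g(Z) = Z*(Z + Z²)
37273/a + g(68)/13675 = 37273/(-17031) + (68²*(1 + 68))/13675 = 37273*(-1/17031) + (4624*69)*(1/13675) = -37273/17031 + 319056*(1/13675) = -37273/17031 + 319056/13675 = 4924134461/232898925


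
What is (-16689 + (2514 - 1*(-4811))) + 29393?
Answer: 20029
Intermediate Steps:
(-16689 + (2514 - 1*(-4811))) + 29393 = (-16689 + (2514 + 4811)) + 29393 = (-16689 + 7325) + 29393 = -9364 + 29393 = 20029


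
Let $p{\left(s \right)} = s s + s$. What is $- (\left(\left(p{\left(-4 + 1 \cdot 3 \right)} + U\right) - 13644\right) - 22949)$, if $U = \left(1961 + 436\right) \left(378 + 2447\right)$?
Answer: $-6734932$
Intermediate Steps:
$U = 6771525$ ($U = 2397 \cdot 2825 = 6771525$)
$p{\left(s \right)} = s + s^{2}$ ($p{\left(s \right)} = s^{2} + s = s + s^{2}$)
$- (\left(\left(p{\left(-4 + 1 \cdot 3 \right)} + U\right) - 13644\right) - 22949) = - (\left(\left(\left(-4 + 1 \cdot 3\right) \left(1 + \left(-4 + 1 \cdot 3\right)\right) + 6771525\right) - 13644\right) - 22949) = - (\left(\left(\left(-4 + 3\right) \left(1 + \left(-4 + 3\right)\right) + 6771525\right) - 13644\right) - 22949) = - (\left(\left(- (1 - 1) + 6771525\right) - 13644\right) - 22949) = - (\left(\left(\left(-1\right) 0 + 6771525\right) - 13644\right) - 22949) = - (\left(\left(0 + 6771525\right) - 13644\right) - 22949) = - (\left(6771525 - 13644\right) - 22949) = - (6757881 - 22949) = \left(-1\right) 6734932 = -6734932$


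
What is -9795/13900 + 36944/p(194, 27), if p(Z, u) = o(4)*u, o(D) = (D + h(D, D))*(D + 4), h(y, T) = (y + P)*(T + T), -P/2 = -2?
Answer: 2310329/1276020 ≈ 1.8106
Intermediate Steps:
P = 4 (P = -2*(-2) = 4)
h(y, T) = 2*T*(4 + y) (h(y, T) = (y + 4)*(T + T) = (4 + y)*(2*T) = 2*T*(4 + y))
o(D) = (4 + D)*(D + 2*D*(4 + D)) (o(D) = (D + 2*D*(4 + D))*(D + 4) = (D + 2*D*(4 + D))*(4 + D) = (4 + D)*(D + 2*D*(4 + D)))
p(Z, u) = 544*u (p(Z, u) = (4*(36 + 2*4**2 + 17*4))*u = (4*(36 + 2*16 + 68))*u = (4*(36 + 32 + 68))*u = (4*136)*u = 544*u)
-9795/13900 + 36944/p(194, 27) = -9795/13900 + 36944/((544*27)) = -9795*1/13900 + 36944/14688 = -1959/2780 + 36944*(1/14688) = -1959/2780 + 2309/918 = 2310329/1276020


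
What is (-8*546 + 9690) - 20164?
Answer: -14842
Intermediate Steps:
(-8*546 + 9690) - 20164 = (-4368 + 9690) - 20164 = 5322 - 20164 = -14842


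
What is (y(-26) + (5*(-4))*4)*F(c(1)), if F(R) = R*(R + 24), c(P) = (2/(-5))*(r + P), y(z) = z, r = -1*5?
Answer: -108544/25 ≈ -4341.8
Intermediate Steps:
r = -5
c(P) = 2 - 2*P/5 (c(P) = (2/(-5))*(-5 + P) = (2*(-1/5))*(-5 + P) = -2*(-5 + P)/5 = 2 - 2*P/5)
F(R) = R*(24 + R)
(y(-26) + (5*(-4))*4)*F(c(1)) = (-26 + (5*(-4))*4)*((2 - 2/5*1)*(24 + (2 - 2/5*1))) = (-26 - 20*4)*((2 - 2/5)*(24 + (2 - 2/5))) = (-26 - 80)*(8*(24 + 8/5)/5) = -848*128/(5*5) = -106*1024/25 = -108544/25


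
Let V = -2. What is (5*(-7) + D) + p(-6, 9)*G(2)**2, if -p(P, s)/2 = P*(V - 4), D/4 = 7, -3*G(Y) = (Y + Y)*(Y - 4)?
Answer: -519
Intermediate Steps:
G(Y) = -2*Y*(-4 + Y)/3 (G(Y) = -(Y + Y)*(Y - 4)/3 = -2*Y*(-4 + Y)/3)
D = 28 (D = 4*7 = 28)
p(P, s) = 12*P (p(P, s) = -2*P*(-2 - 4) = -2*P*(-6) = -(-12)*P = 12*P)
(5*(-7) + D) + p(-6, 9)*G(2)**2 = (5*(-7) + 28) + (12*(-6))*((2/3)*2*(4 - 1*2))**2 = (-35 + 28) - 72*16*(4 - 2)**2/9 = -7 - 72*((2/3)*2*2)**2 = -7 - 72*(8/3)**2 = -7 - 72*64/9 = -7 - 512 = -519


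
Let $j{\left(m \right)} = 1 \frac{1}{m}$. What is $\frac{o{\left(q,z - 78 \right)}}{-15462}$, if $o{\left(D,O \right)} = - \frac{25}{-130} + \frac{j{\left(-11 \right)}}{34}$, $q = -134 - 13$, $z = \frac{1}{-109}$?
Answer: $- \frac{461}{37588122} \approx -1.2265 \cdot 10^{-5}$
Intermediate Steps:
$z = - \frac{1}{109} \approx -0.0091743$
$j{\left(m \right)} = \frac{1}{m}$
$q = -147$
$o{\left(D,O \right)} = \frac{461}{2431}$ ($o{\left(D,O \right)} = - \frac{25}{-130} + \frac{1}{\left(-11\right) 34} = \left(-25\right) \left(- \frac{1}{130}\right) - \frac{1}{374} = \frac{5}{26} - \frac{1}{374} = \frac{461}{2431}$)
$\frac{o{\left(q,z - 78 \right)}}{-15462} = \frac{461}{2431 \left(-15462\right)} = \frac{461}{2431} \left(- \frac{1}{15462}\right) = - \frac{461}{37588122}$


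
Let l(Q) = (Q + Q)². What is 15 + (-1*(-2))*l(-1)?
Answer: 23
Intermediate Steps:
l(Q) = 4*Q² (l(Q) = (2*Q)² = 4*Q²)
15 + (-1*(-2))*l(-1) = 15 + (-1*(-2))*(4*(-1)²) = 15 + 2*(4*1) = 15 + 2*4 = 15 + 8 = 23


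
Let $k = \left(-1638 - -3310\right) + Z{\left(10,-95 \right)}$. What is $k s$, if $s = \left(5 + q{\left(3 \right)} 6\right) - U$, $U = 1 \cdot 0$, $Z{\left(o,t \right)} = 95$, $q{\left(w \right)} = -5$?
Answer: $-44175$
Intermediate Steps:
$U = 0$
$s = -25$ ($s = \left(5 - 30\right) - 0 = \left(5 - 30\right) + 0 = -25 + 0 = -25$)
$k = 1767$ ($k = \left(-1638 - -3310\right) + 95 = \left(-1638 + 3310\right) + 95 = 1672 + 95 = 1767$)
$k s = 1767 \left(-25\right) = -44175$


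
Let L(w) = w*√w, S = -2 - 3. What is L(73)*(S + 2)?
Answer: -219*√73 ≈ -1871.1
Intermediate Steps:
S = -5
L(w) = w^(3/2)
L(73)*(S + 2) = 73^(3/2)*(-5 + 2) = (73*√73)*(-3) = -219*√73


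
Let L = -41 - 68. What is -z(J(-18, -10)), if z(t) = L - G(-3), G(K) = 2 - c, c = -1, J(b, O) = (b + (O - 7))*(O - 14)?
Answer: 112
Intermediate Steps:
J(b, O) = (-14 + O)*(-7 + O + b) (J(b, O) = (b + (-7 + O))*(-14 + O) = (-7 + O + b)*(-14 + O) = (-14 + O)*(-7 + O + b))
L = -109
G(K) = 3 (G(K) = 2 - 1*(-1) = 2 + 1 = 3)
z(t) = -112 (z(t) = -109 - 1*3 = -109 - 3 = -112)
-z(J(-18, -10)) = -1*(-112) = 112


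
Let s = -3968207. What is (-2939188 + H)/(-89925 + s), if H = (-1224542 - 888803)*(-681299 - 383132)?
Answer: -2249506992507/4058132 ≈ -5.5432e+5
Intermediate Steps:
H = 2249509931695 (H = -2113345*(-1064431) = 2249509931695)
(-2939188 + H)/(-89925 + s) = (-2939188 + 2249509931695)/(-89925 - 3968207) = 2249506992507/(-4058132) = 2249506992507*(-1/4058132) = -2249506992507/4058132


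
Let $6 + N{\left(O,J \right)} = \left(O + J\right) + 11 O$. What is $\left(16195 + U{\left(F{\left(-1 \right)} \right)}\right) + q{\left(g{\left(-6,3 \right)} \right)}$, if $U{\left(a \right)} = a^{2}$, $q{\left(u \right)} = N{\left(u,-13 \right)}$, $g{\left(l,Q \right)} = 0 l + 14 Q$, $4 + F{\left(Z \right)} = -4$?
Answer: $16744$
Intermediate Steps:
$F{\left(Z \right)} = -8$ ($F{\left(Z \right)} = -4 - 4 = -8$)
$g{\left(l,Q \right)} = 14 Q$ ($g{\left(l,Q \right)} = 0 + 14 Q = 14 Q$)
$N{\left(O,J \right)} = -6 + J + 12 O$ ($N{\left(O,J \right)} = -6 + \left(\left(O + J\right) + 11 O\right) = -6 + \left(\left(J + O\right) + 11 O\right) = -6 + \left(J + 12 O\right) = -6 + J + 12 O$)
$q{\left(u \right)} = -19 + 12 u$ ($q{\left(u \right)} = -6 - 13 + 12 u = -19 + 12 u$)
$\left(16195 + U{\left(F{\left(-1 \right)} \right)}\right) + q{\left(g{\left(-6,3 \right)} \right)} = \left(16195 + \left(-8\right)^{2}\right) - \left(19 - 12 \cdot 14 \cdot 3\right) = \left(16195 + 64\right) + \left(-19 + 12 \cdot 42\right) = 16259 + \left(-19 + 504\right) = 16259 + 485 = 16744$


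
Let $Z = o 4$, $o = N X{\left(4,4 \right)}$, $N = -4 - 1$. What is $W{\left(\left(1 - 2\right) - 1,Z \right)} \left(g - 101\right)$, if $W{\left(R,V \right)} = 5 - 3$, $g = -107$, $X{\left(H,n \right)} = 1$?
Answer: $-416$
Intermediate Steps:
$N = -5$
$o = -5$ ($o = \left(-5\right) 1 = -5$)
$Z = -20$ ($Z = \left(-5\right) 4 = -20$)
$W{\left(R,V \right)} = 2$ ($W{\left(R,V \right)} = 5 - 3 = 2$)
$W{\left(\left(1 - 2\right) - 1,Z \right)} \left(g - 101\right) = 2 \left(-107 - 101\right) = 2 \left(-208\right) = -416$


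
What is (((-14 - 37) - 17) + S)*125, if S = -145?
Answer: -26625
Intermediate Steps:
(((-14 - 37) - 17) + S)*125 = (((-14 - 37) - 17) - 145)*125 = ((-51 - 17) - 145)*125 = (-68 - 145)*125 = -213*125 = -26625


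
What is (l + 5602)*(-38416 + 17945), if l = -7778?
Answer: 44544896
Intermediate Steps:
(l + 5602)*(-38416 + 17945) = (-7778 + 5602)*(-38416 + 17945) = -2176*(-20471) = 44544896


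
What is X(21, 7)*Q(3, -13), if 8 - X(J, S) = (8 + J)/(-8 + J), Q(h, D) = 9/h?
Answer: 225/13 ≈ 17.308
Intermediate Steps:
X(J, S) = 8 - (8 + J)/(-8 + J)
X(21, 7)*Q(3, -13) = ((-72 + 7*21)/(-8 + 21))*(9/3) = ((-72 + 147)/13)*(9*(1/3)) = ((1/13)*75)*3 = (75/13)*3 = 225/13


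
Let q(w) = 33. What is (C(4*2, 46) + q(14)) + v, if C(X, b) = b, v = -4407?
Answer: -4328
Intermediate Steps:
(C(4*2, 46) + q(14)) + v = (46 + 33) - 4407 = 79 - 4407 = -4328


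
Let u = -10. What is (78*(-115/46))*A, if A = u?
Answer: 1950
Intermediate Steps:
A = -10
(78*(-115/46))*A = (78*(-115/46))*(-10) = (78*(-115*1/46))*(-10) = (78*(-5/2))*(-10) = -195*(-10) = 1950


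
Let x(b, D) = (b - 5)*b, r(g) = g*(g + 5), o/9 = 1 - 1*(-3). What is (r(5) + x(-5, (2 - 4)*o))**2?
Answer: 10000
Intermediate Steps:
o = 36 (o = 9*(1 - 1*(-3)) = 9*(1 + 3) = 9*4 = 36)
r(g) = g*(5 + g)
x(b, D) = b*(-5 + b) (x(b, D) = (-5 + b)*b = b*(-5 + b))
(r(5) + x(-5, (2 - 4)*o))**2 = (5*(5 + 5) - 5*(-5 - 5))**2 = (5*10 - 5*(-10))**2 = (50 + 50)**2 = 100**2 = 10000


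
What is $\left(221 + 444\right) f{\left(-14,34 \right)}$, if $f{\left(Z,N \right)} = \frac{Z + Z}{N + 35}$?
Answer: $- \frac{18620}{69} \approx -269.85$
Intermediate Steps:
$f{\left(Z,N \right)} = \frac{2 Z}{35 + N}$
$\left(221 + 444\right) f{\left(-14,34 \right)} = \left(221 + 444\right) 2 \left(-14\right) \frac{1}{35 + 34} = 665 \cdot 2 \left(-14\right) \frac{1}{69} = 665 \left(- \frac{28}{69}\right) = - \frac{18620}{69}$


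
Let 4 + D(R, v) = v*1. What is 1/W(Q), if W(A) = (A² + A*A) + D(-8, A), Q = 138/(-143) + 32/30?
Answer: -4601025/17841442 ≈ -0.25788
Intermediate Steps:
D(R, v) = -4 + v (D(R, v) = -4 + v*1 = -4 + v)
Q = 218/2145 (Q = 138*(-1/143) + 32*(1/30) = -138/143 + 16/15 = 218/2145 ≈ 0.10163)
W(A) = -4 + A + 2*A² (W(A) = (A² + A*A) + (-4 + A) = (A² + A²) + (-4 + A) = 2*A² + (-4 + A) = -4 + A + 2*A²)
1/W(Q) = 1/(-4 + 218/2145 + 2*(218/2145)²) = 1/(-4 + 218/2145 + 2*(47524/4601025)) = 1/(-4 + 218/2145 + 95048/4601025) = 1/(-17841442/4601025) = -4601025/17841442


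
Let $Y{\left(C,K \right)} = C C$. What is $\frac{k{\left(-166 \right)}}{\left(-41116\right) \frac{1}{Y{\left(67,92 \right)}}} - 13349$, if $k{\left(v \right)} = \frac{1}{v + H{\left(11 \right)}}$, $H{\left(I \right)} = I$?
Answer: $- \frac{85072905531}{6372980} \approx -13349.0$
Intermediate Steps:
$Y{\left(C,K \right)} = C^{2}$
$k{\left(v \right)} = \frac{1}{11 + v}$ ($k{\left(v \right)} = \frac{1}{v + 11} = \frac{1}{11 + v}$)
$\frac{k{\left(-166 \right)}}{\left(-41116\right) \frac{1}{Y{\left(67,92 \right)}}} - 13349 = \frac{1}{\left(11 - 166\right) \left(- \frac{41116}{67^{2}}\right)} - 13349 = \frac{1}{\left(-155\right) \left(- \frac{41116}{4489}\right)} - 13349 = - \frac{1}{155 \left(\left(-41116\right) \frac{1}{4489}\right)} - 13349 = - \frac{1}{155 \left(- \frac{41116}{4489}\right)} - 13349 = \left(- \frac{1}{155}\right) \left(- \frac{4489}{41116}\right) - 13349 = \frac{4489}{6372980} - 13349 = - \frac{85072905531}{6372980}$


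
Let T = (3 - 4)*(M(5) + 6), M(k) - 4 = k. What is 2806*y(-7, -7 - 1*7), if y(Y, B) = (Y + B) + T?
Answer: -101016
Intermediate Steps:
M(k) = 4 + k
T = -15 (T = (3 - 4)*((4 + 5) + 6) = -(9 + 6) = -1*15 = -15)
y(Y, B) = -15 + B + Y (y(Y, B) = (Y + B) - 15 = (B + Y) - 15 = -15 + B + Y)
2806*y(-7, -7 - 1*7) = 2806*(-15 + (-7 - 1*7) - 7) = 2806*(-15 + (-7 - 7) - 7) = 2806*(-15 - 14 - 7) = 2806*(-36) = -101016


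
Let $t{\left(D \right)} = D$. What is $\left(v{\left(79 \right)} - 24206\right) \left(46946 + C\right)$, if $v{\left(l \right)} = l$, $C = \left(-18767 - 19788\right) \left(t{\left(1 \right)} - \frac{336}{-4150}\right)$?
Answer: $- \frac{52761333759}{415} \approx -1.2714 \cdot 10^{8}$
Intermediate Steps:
$C = - \frac{17295773}{415}$ ($C = \left(-18767 - 19788\right) \left(1 - \frac{336}{-4150}\right) = - 38555 \left(1 - - \frac{168}{2075}\right) = - 38555 \left(1 + \frac{168}{2075}\right) = \left(-38555\right) \frac{2243}{2075} = - \frac{17295773}{415} \approx -41677.0$)
$\left(v{\left(79 \right)} - 24206\right) \left(46946 + C\right) = \left(79 - 24206\right) \left(46946 - \frac{17295773}{415}\right) = \left(-24127\right) \frac{2186817}{415} = - \frac{52761333759}{415}$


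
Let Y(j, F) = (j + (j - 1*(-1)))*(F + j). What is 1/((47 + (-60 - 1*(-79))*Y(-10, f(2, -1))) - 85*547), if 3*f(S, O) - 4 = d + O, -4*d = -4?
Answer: -3/129958 ≈ -2.3084e-5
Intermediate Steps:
d = 1 (d = -¼*(-4) = 1)
f(S, O) = 5/3 + O/3 (f(S, O) = 4/3 + (1 + O)/3 = 4/3 + (⅓ + O/3) = 5/3 + O/3)
Y(j, F) = (1 + 2*j)*(F + j) (Y(j, F) = (j + (j + 1))*(F + j) = (j + (1 + j))*(F + j) = (1 + 2*j)*(F + j))
1/((47 + (-60 - 1*(-79))*Y(-10, f(2, -1))) - 85*547) = 1/((47 + (-60 - 1*(-79))*((5/3 + (⅓)*(-1)) - 10 + 2*(-10)² + 2*(5/3 + (⅓)*(-1))*(-10))) - 85*547) = 1/((47 + (-60 + 79)*((5/3 - ⅓) - 10 + 2*100 + 2*(5/3 - ⅓)*(-10))) - 46495) = 1/((47 + 19*(4/3 - 10 + 200 + 2*(4/3)*(-10))) - 46495) = 1/((47 + 19*(4/3 - 10 + 200 - 80/3)) - 46495) = 1/((47 + 19*(494/3)) - 46495) = 1/((47 + 9386/3) - 46495) = 1/(9527/3 - 46495) = 1/(-129958/3) = -3/129958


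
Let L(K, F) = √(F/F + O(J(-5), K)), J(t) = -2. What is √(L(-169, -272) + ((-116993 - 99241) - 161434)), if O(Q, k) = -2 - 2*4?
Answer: √(-377668 + 3*I) ≈ 0.002 + 614.55*I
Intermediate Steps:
O(Q, k) = -10 (O(Q, k) = -2 - 8 = -10)
L(K, F) = 3*I (L(K, F) = √(F/F - 10) = √(1 - 10) = √(-9) = 3*I)
√(L(-169, -272) + ((-116993 - 99241) - 161434)) = √(3*I + ((-116993 - 99241) - 161434)) = √(3*I + (-216234 - 161434)) = √(3*I - 377668) = √(-377668 + 3*I)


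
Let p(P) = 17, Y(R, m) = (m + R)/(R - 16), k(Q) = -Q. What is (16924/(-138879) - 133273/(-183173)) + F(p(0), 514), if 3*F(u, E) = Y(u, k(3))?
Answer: 134123588761/25438883067 ≈ 5.2724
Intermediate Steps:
Y(R, m) = (R + m)/(-16 + R)
F(u, E) = (-3 + u)/(3*(-16 + u)) (F(u, E) = ((u - 1*3)/(-16 + u))/3 = ((u - 3)/(-16 + u))/3 = ((-3 + u)/(-16 + u))/3 = (-3 + u)/(3*(-16 + u)))
(16924/(-138879) - 133273/(-183173)) + F(p(0), 514) = (16924/(-138879) - 133273/(-183173)) + (-3 + 17)/(3*(-16 + 17)) = (16924*(-1/138879) - 133273*(-1/183173)) + (⅓)*14/1 = (-16924/138879 + 133273/183173) + (⅓)*1*14 = 15408801115/25438883067 + 14/3 = 134123588761/25438883067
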